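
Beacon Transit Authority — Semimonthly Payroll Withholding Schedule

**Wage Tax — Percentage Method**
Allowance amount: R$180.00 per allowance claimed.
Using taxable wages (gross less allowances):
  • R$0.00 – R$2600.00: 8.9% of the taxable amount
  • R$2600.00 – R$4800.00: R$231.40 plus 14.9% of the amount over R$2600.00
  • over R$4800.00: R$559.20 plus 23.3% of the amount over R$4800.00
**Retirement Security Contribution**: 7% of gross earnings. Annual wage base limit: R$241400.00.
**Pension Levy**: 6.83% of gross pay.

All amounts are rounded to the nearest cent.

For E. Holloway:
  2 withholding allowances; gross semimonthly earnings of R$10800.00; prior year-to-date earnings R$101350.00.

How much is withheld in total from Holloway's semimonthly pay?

Wage Tax: taxable = R$10800.00 − 2×R$180.00 = R$10440.00
  R$559.20 + 23.3% × (R$10440.00 − R$4800.00) = R$559.20 + 23.3% × R$5640.00 = R$1873.32
Retirement Security Contribution: 7% × R$10800.00 = R$756.00
Pension Levy: 6.83% × R$10800.00 = R$737.64
Total: R$1873.32 + R$756.00 + R$737.64 = R$3366.96

R$3366.96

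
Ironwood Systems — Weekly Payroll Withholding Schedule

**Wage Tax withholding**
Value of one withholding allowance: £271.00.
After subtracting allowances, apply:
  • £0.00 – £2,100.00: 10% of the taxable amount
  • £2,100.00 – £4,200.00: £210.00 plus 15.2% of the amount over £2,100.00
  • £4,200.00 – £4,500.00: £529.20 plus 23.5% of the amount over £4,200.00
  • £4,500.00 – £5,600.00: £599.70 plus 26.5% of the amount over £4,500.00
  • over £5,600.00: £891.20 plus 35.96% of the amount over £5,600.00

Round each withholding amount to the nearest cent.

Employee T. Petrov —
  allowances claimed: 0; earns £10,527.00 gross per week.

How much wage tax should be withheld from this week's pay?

Wage Tax: taxable = £10,527.00
  £891.20 + 35.96% × (£10,527.00 − £5,600.00) = £891.20 + 35.96% × £4,927.00 = £2,662.95

£2,662.95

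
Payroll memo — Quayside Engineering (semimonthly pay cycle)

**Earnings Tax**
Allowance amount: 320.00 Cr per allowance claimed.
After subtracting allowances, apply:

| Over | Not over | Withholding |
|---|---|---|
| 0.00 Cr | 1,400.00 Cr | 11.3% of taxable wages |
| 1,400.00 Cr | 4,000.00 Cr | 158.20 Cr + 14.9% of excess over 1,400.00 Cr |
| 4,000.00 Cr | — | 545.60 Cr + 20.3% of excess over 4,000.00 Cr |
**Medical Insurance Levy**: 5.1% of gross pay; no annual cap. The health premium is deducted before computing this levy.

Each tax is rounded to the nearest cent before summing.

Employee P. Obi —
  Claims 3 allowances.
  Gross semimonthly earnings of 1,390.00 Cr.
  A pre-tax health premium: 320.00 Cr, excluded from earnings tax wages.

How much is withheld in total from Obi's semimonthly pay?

Earnings Tax: taxable = 1,390.00 Cr − 320.00 Cr − 3×320.00 Cr = 110.00 Cr
  11.3% × 110.00 Cr = 12.43 Cr
Medical Insurance Levy: 5.1% × 1,070.00 Cr = 54.57 Cr
Total: 12.43 Cr + 54.57 Cr = 67.00 Cr

67.00 Cr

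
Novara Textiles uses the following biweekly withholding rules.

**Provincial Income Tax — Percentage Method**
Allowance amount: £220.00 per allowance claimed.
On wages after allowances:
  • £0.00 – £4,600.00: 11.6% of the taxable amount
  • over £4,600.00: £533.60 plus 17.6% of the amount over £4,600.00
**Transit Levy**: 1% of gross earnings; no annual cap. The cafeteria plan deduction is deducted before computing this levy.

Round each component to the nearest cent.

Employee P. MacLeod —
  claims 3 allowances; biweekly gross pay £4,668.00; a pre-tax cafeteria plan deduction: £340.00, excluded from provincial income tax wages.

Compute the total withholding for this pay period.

Provincial Income Tax: taxable = £4,668.00 − £340.00 − 3×£220.00 = £3,668.00
  11.6% × £3,668.00 = £425.49
Transit Levy: 1% × £4,328.00 = £43.28
Total: £425.49 + £43.28 = £468.77

£468.77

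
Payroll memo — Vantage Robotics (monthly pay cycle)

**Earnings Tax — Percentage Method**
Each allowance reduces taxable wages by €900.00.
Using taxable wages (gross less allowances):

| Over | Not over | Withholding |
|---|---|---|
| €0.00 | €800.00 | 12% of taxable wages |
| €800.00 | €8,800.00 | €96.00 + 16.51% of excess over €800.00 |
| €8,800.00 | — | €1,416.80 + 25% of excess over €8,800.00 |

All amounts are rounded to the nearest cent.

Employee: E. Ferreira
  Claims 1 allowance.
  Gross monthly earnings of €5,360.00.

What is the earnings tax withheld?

Earnings Tax: taxable = €5,360.00 − 1×€900.00 = €4,460.00
  €96.00 + 16.51% × (€4,460.00 − €800.00) = €96.00 + 16.51% × €3,660.00 = €700.27

€700.27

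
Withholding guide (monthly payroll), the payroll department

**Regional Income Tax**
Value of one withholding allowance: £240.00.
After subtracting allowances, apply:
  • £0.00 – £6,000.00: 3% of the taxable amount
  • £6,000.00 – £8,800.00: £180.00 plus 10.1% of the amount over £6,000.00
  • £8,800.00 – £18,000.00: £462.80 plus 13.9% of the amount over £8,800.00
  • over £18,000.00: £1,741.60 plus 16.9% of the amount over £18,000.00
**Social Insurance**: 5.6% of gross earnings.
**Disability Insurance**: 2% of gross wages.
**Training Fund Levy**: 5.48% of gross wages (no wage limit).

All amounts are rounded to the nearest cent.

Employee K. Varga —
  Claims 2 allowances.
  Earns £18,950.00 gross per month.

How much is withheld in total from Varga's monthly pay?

£4,299.69

Regional Income Tax: taxable = £18,950.00 − 2×£240.00 = £18,470.00
  £1,741.60 + 16.9% × (£18,470.00 − £18,000.00) = £1,741.60 + 16.9% × £470.00 = £1,821.03
Social Insurance: 5.6% × £18,950.00 = £1,061.20
Disability Insurance: 2% × £18,950.00 = £379.00
Training Fund Levy: 5.48% × £18,950.00 = £1,038.46
Total: £1,821.03 + £1,061.20 + £379.00 + £1,038.46 = £4,299.69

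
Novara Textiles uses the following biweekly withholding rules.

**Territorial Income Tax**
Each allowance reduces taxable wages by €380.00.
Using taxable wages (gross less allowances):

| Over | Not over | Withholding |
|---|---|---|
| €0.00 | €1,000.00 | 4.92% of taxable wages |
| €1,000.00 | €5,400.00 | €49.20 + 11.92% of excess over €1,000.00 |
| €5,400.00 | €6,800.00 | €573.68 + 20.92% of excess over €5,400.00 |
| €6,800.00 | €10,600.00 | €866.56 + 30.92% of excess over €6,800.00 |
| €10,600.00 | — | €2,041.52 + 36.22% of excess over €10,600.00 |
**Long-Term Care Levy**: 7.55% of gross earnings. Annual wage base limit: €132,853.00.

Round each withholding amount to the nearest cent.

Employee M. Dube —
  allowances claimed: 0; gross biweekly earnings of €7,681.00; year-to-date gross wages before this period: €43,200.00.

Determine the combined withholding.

Territorial Income Tax: taxable = €7,681.00
  €866.56 + 30.92% × (€7,681.00 − €6,800.00) = €866.56 + 30.92% × €881.00 = €1,138.97
Long-Term Care Levy: 7.55% × €7,681.00 = €579.92
Total: €1,138.97 + €579.92 = €1,718.89

€1,718.89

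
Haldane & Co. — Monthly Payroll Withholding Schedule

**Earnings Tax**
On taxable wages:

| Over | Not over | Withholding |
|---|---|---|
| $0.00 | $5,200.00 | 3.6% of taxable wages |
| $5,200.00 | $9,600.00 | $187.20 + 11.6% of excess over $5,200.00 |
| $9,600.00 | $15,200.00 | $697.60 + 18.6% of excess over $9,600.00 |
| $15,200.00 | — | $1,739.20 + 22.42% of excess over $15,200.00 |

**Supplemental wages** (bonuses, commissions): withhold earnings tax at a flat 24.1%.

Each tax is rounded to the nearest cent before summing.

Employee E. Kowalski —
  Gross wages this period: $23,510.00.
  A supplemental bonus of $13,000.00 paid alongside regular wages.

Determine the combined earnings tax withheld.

$6,735.30

Earnings Tax: taxable = $23,510.00
  $1,739.20 + 22.42% × ($23,510.00 − $15,200.00) = $1,739.20 + 22.42% × $8,310.00 = $3,602.30
Supplemental (24.1% flat on bonus): 24.1% × $13,000.00 = $3,133.00
Total earnings tax: $3,602.30 + $3,133.00 = $6,735.30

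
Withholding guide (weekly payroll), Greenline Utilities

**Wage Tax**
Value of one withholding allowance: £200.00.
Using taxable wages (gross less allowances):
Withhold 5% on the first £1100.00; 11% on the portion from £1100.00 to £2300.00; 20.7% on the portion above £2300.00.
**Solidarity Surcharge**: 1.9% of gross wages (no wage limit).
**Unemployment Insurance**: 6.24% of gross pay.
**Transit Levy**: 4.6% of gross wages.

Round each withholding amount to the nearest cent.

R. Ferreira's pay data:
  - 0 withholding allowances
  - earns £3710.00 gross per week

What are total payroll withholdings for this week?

Wage Tax: taxable = £3710.00
  £187.00 + 20.7% × (£3710.00 − £2300.00) = £187.00 + 20.7% × £1410.00 = £478.87
Solidarity Surcharge: 1.9% × £3710.00 = £70.49
Unemployment Insurance: 6.24% × £3710.00 = £231.50
Transit Levy: 4.6% × £3710.00 = £170.66
Total: £478.87 + £70.49 + £231.50 + £170.66 = £951.52

£951.52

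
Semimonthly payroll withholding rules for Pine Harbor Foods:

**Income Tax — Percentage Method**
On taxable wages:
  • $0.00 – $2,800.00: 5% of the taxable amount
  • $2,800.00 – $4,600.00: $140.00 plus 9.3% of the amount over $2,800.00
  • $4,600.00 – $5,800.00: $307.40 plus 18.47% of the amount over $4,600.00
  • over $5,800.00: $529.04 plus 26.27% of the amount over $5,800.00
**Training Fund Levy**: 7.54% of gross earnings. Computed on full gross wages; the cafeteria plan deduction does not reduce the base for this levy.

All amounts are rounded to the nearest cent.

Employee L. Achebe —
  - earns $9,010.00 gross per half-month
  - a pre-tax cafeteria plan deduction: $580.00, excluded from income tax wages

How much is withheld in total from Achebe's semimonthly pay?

Income Tax: taxable = $9,010.00 − $580.00 = $8,430.00
  $529.04 + 26.27% × ($8,430.00 − $5,800.00) = $529.04 + 26.27% × $2,630.00 = $1,219.94
Training Fund Levy: 7.54% × $9,010.00 = $679.35
Total: $1,219.94 + $679.35 = $1,899.29

$1,899.29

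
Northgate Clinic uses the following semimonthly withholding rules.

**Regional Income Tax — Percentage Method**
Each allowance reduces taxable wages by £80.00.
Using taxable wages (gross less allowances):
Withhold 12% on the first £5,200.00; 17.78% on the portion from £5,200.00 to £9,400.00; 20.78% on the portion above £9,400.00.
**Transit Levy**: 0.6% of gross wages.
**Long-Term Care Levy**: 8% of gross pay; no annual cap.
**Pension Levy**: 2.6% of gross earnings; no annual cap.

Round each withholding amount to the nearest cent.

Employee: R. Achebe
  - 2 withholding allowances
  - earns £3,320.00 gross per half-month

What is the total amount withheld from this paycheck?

£751.04

Regional Income Tax: taxable = £3,320.00 − 2×£80.00 = £3,160.00
  12% × £3,160.00 = £379.20
Transit Levy: 0.6% × £3,320.00 = £19.92
Long-Term Care Levy: 8% × £3,320.00 = £265.60
Pension Levy: 2.6% × £3,320.00 = £86.32
Total: £379.20 + £19.92 + £265.60 + £86.32 = £751.04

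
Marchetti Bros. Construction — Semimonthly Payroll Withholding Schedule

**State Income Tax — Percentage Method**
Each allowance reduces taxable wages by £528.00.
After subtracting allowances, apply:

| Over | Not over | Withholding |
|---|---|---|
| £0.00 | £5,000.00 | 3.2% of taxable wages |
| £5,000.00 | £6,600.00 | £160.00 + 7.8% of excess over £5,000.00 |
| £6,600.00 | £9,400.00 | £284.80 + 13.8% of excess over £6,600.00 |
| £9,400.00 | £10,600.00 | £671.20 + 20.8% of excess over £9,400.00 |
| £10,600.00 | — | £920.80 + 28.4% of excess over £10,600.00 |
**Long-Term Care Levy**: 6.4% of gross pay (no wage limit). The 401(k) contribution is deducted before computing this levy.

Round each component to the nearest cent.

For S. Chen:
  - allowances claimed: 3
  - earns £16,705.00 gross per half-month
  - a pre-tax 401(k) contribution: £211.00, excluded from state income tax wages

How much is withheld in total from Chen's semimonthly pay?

£3,200.46

State Income Tax: taxable = £16,705.00 − £211.00 − 3×£528.00 = £14,910.00
  £920.80 + 28.4% × (£14,910.00 − £10,600.00) = £920.80 + 28.4% × £4,310.00 = £2,144.84
Long-Term Care Levy: 6.4% × £16,494.00 = £1,055.62
Total: £2,144.84 + £1,055.62 = £3,200.46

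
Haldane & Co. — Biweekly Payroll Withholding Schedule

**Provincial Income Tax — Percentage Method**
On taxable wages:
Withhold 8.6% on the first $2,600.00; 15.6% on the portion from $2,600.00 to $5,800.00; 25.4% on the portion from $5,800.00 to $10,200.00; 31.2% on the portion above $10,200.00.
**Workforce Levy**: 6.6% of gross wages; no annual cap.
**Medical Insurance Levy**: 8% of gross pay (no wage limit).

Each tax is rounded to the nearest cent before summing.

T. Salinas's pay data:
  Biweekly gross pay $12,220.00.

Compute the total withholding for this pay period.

$4,254.76

Provincial Income Tax: taxable = $12,220.00
  $1,840.40 + 31.2% × ($12,220.00 − $10,200.00) = $1,840.40 + 31.2% × $2,020.00 = $2,470.64
Workforce Levy: 6.6% × $12,220.00 = $806.52
Medical Insurance Levy: 8% × $12,220.00 = $977.60
Total: $2,470.64 + $806.52 + $977.60 = $4,254.76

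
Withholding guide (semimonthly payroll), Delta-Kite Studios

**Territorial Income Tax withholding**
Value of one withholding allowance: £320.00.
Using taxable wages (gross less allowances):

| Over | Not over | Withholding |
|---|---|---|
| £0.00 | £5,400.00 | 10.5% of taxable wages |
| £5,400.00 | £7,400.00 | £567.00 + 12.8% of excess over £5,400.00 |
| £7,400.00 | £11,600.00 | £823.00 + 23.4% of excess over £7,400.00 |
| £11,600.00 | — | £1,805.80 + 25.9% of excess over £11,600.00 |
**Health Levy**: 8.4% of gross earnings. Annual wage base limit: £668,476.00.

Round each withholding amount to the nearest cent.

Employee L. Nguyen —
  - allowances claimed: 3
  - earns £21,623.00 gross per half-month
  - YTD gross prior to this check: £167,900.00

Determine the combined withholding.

Territorial Income Tax: taxable = £21,623.00 − 3×£320.00 = £20,663.00
  £1,805.80 + 25.9% × (£20,663.00 − £11,600.00) = £1,805.80 + 25.9% × £9,063.00 = £4,153.12
Health Levy: 8.4% × £21,623.00 = £1,816.33
Total: £4,153.12 + £1,816.33 = £5,969.45

£5,969.45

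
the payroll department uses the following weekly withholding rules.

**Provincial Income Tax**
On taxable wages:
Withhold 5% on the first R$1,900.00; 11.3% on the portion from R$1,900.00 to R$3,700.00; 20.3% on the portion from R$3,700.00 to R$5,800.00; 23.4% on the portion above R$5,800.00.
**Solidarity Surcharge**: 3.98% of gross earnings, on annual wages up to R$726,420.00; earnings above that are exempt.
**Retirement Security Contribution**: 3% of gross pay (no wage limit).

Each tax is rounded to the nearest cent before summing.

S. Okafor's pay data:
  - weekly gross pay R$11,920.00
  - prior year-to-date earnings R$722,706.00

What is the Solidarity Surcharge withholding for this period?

R$147.82

Solidarity Surcharge: cap R$726,420.00 − YTD R$722,706.00 = R$3,714.00 subject; 3.98% × R$3,714.00 = R$147.82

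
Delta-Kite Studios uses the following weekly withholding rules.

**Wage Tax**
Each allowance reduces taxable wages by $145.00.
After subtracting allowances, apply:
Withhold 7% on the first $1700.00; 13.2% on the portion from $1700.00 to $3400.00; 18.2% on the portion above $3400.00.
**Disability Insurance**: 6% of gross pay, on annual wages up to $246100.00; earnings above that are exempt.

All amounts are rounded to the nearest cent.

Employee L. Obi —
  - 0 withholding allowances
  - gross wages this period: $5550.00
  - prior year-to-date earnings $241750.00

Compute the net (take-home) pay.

Wage Tax: taxable = $5550.00
  $343.40 + 18.2% × ($5550.00 − $3400.00) = $343.40 + 18.2% × $2150.00 = $734.70
Disability Insurance: cap $246100.00 − YTD $241750.00 = $4350.00 subject; 6% × $4350.00 = $261.00
Total withheld: $734.70 + $261.00 = $995.70
Net pay: $5550.00 − $995.70 = $4554.30

$4554.30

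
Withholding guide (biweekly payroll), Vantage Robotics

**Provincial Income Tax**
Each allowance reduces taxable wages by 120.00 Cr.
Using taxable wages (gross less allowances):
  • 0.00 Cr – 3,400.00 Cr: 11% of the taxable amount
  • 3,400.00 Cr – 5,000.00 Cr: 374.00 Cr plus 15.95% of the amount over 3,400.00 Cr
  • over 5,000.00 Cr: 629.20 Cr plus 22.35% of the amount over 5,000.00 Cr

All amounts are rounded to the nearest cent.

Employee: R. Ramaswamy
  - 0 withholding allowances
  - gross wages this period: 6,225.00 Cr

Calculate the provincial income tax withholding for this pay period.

Provincial Income Tax: taxable = 6,225.00 Cr
  629.20 Cr + 22.35% × (6,225.00 Cr − 5,000.00 Cr) = 629.20 Cr + 22.35% × 1,225.00 Cr = 902.99 Cr

902.99 Cr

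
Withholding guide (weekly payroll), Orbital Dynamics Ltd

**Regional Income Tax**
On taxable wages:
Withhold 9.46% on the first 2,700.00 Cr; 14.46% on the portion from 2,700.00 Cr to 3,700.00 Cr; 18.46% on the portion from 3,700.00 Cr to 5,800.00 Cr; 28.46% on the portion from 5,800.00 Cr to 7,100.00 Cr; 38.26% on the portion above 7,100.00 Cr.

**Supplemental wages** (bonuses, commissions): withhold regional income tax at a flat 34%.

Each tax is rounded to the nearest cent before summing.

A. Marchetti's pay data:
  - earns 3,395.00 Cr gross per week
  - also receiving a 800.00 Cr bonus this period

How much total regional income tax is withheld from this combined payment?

627.92 Cr

Regional Income Tax: taxable = 3,395.00 Cr
  255.42 Cr + 14.46% × (3,395.00 Cr − 2,700.00 Cr) = 255.42 Cr + 14.46% × 695.00 Cr = 355.92 Cr
Supplemental (34% flat on bonus): 34% × 800.00 Cr = 272.00 Cr
Total regional income tax: 355.92 Cr + 272.00 Cr = 627.92 Cr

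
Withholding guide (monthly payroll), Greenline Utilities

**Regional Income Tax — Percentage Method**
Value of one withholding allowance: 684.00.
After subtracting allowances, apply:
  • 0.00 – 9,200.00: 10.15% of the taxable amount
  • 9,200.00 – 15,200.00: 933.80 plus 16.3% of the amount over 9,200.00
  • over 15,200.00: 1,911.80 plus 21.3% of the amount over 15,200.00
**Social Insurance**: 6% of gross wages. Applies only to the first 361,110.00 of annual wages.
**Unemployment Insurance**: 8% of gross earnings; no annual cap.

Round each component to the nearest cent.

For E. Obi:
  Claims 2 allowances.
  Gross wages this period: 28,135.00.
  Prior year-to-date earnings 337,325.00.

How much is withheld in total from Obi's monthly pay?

8,053.47

Regional Income Tax: taxable = 28,135.00 − 2×684.00 = 26,767.00
  1,911.80 + 21.3% × (26,767.00 − 15,200.00) = 1,911.80 + 21.3% × 11,567.00 = 4,375.57
Social Insurance: cap 361,110.00 − YTD 337,325.00 = 23,785.00 subject; 6% × 23,785.00 = 1,427.10
Unemployment Insurance: 8% × 28,135.00 = 2,250.80
Total: 4,375.57 + 1,427.10 + 2,250.80 = 8,053.47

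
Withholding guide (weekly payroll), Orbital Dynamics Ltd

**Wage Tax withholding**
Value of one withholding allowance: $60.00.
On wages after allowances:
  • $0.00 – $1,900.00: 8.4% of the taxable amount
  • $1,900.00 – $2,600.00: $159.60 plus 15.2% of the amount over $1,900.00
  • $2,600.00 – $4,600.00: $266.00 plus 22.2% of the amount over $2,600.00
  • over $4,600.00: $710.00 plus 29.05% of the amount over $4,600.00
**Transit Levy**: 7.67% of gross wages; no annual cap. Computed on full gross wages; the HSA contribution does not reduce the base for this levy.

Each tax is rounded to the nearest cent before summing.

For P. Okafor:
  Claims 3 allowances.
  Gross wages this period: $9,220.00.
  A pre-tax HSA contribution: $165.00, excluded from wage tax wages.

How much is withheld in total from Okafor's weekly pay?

$2,659.06

Wage Tax: taxable = $9,220.00 − $165.00 − 3×$60.00 = $8,875.00
  $710.00 + 29.05% × ($8,875.00 − $4,600.00) = $710.00 + 29.05% × $4,275.00 = $1,951.89
Transit Levy: 7.67% × $9,220.00 = $707.17
Total: $1,951.89 + $707.17 = $2,659.06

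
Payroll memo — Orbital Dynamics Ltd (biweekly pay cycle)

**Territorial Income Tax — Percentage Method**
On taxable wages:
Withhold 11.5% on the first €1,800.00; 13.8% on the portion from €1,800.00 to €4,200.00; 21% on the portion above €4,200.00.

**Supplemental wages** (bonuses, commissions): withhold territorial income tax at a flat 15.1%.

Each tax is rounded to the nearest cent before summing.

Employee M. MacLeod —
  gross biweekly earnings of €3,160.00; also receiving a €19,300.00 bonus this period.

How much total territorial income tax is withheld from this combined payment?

Territorial Income Tax: taxable = €3,160.00
  €207.00 + 13.8% × (€3,160.00 − €1,800.00) = €207.00 + 13.8% × €1,360.00 = €394.68
Supplemental (15.1% flat on bonus): 15.1% × €19,300.00 = €2,914.30
Total territorial income tax: €394.68 + €2,914.30 = €3,308.98

€3,308.98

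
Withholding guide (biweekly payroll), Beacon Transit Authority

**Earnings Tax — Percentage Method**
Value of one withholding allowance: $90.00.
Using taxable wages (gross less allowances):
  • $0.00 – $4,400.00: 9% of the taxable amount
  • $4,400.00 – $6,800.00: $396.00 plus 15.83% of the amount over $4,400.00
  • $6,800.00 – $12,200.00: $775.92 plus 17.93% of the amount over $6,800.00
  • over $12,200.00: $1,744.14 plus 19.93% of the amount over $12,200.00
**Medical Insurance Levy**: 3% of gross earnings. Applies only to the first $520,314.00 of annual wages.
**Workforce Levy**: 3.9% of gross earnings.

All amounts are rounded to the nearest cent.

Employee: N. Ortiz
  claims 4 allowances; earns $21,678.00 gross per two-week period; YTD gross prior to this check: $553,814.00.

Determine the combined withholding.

Earnings Tax: taxable = $21,678.00 − 4×$90.00 = $21,318.00
  $1,744.14 + 19.93% × ($21,318.00 − $12,200.00) = $1,744.14 + 19.93% × $9,118.00 = $3,561.36
Medical Insurance Levy: YTD $553,814.00 ≥ cap $520,314.00 → $0.00
Workforce Levy: 3.9% × $21,678.00 = $845.44
Total: $3,561.36 + $0.00 + $845.44 = $4,406.80

$4,406.80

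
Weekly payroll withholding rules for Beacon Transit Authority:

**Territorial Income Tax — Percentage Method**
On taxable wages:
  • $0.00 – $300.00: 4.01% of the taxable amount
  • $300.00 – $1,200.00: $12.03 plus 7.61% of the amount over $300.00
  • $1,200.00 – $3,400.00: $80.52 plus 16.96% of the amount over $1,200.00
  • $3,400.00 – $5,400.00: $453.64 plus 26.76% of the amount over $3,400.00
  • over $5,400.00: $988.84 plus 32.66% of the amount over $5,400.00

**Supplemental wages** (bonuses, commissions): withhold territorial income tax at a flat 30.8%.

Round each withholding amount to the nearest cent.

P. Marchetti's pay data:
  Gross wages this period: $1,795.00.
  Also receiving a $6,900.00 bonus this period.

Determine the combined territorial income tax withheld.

Territorial Income Tax: taxable = $1,795.00
  $80.52 + 16.96% × ($1,795.00 − $1,200.00) = $80.52 + 16.96% × $595.00 = $181.43
Supplemental (30.8% flat on bonus): 30.8% × $6,900.00 = $2,125.20
Total territorial income tax: $181.43 + $2,125.20 = $2,306.63

$2,306.63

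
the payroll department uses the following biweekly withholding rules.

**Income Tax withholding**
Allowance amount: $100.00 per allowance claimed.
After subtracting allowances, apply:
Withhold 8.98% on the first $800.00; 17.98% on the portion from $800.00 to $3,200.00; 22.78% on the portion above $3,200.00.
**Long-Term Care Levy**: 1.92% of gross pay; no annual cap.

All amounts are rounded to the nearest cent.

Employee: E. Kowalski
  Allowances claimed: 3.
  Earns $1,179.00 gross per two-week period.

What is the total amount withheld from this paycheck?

Income Tax: taxable = $1,179.00 − 3×$100.00 = $879.00
  $71.84 + 17.98% × ($879.00 − $800.00) = $71.84 + 17.98% × $79.00 = $86.04
Long-Term Care Levy: 1.92% × $1,179.00 = $22.64
Total: $86.04 + $22.64 = $108.68

$108.68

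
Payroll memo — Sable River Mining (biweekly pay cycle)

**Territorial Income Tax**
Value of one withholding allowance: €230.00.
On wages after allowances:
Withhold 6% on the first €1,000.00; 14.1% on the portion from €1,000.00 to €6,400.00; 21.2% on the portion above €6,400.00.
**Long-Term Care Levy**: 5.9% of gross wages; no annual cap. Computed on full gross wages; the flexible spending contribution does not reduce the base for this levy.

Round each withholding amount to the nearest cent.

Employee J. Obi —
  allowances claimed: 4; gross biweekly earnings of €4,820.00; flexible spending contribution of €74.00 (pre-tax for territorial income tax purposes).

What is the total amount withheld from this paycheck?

€742.85

Territorial Income Tax: taxable = €4,820.00 − €74.00 − 4×€230.00 = €3,826.00
  €60.00 + 14.1% × (€3,826.00 − €1,000.00) = €60.00 + 14.1% × €2,826.00 = €458.47
Long-Term Care Levy: 5.9% × €4,820.00 = €284.38
Total: €458.47 + €284.38 = €742.85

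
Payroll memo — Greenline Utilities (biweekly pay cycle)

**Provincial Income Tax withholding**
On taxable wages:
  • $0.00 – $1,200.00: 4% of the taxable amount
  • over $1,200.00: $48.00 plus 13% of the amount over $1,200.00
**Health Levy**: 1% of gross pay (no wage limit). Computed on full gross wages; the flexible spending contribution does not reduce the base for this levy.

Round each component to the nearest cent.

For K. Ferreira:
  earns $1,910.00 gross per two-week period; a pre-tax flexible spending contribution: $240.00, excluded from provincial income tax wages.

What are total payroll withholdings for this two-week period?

Provincial Income Tax: taxable = $1,910.00 − $240.00 = $1,670.00
  $48.00 + 13% × ($1,670.00 − $1,200.00) = $48.00 + 13% × $470.00 = $109.10
Health Levy: 1% × $1,910.00 = $19.10
Total: $109.10 + $19.10 = $128.20

$128.20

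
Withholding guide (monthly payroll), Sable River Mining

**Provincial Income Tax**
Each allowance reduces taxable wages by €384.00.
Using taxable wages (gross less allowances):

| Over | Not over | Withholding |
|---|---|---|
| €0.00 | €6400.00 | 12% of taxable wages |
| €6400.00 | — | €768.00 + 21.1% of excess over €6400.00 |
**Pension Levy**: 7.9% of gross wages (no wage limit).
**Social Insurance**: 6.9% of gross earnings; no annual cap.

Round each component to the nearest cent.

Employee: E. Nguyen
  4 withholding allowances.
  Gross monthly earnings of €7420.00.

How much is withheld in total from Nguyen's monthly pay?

€1804.24

Provincial Income Tax: taxable = €7420.00 − 4×€384.00 = €5884.00
  12% × €5884.00 = €706.08
Pension Levy: 7.9% × €7420.00 = €586.18
Social Insurance: 6.9% × €7420.00 = €511.98
Total: €706.08 + €586.18 + €511.98 = €1804.24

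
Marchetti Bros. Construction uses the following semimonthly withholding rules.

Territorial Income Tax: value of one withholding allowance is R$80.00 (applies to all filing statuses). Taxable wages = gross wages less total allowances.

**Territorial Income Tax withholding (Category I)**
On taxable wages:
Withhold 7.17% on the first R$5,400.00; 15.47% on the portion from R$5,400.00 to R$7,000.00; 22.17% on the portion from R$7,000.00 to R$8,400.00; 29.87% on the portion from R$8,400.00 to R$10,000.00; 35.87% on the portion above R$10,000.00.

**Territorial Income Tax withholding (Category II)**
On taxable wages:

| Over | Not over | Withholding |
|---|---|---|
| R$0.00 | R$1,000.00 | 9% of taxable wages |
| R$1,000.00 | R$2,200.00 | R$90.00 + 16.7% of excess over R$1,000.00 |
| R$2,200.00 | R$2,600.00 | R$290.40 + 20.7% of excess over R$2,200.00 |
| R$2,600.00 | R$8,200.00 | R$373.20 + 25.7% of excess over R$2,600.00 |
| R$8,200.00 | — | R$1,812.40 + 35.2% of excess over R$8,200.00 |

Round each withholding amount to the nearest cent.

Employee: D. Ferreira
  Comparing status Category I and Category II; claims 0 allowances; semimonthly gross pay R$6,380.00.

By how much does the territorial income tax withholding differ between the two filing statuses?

Territorial Income Tax (Category I): taxable = R$6,380.00
  R$387.18 + 15.47% × (R$6,380.00 − R$5,400.00) = R$387.18 + 15.47% × R$980.00 = R$538.79
Territorial Income Tax (Category II): taxable = R$6,380.00
  R$373.20 + 25.7% × (R$6,380.00 − R$2,600.00) = R$373.20 + 25.7% × R$3,780.00 = R$1,344.66
Difference: |R$538.79 − R$1,344.66| = R$805.87 (higher under Category II)

R$805.87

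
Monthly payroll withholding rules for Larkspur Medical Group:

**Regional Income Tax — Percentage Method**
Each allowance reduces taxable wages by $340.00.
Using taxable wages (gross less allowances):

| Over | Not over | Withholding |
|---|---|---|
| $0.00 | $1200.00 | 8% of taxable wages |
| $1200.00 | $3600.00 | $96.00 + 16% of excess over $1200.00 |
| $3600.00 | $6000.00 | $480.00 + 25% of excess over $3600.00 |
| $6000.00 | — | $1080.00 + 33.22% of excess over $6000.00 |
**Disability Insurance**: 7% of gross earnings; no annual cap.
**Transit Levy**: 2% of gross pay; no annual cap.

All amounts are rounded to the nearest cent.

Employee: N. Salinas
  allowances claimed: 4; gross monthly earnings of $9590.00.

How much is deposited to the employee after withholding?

Regional Income Tax: taxable = $9590.00 − 4×$340.00 = $8230.00
  $1080.00 + 33.22% × ($8230.00 − $6000.00) = $1080.00 + 33.22% × $2230.00 = $1820.81
Disability Insurance: 7% × $9590.00 = $671.30
Transit Levy: 2% × $9590.00 = $191.80
Total withheld: $1820.81 + $671.30 + $191.80 = $2683.91
Net pay: $9590.00 − $2683.91 = $6906.09

$6906.09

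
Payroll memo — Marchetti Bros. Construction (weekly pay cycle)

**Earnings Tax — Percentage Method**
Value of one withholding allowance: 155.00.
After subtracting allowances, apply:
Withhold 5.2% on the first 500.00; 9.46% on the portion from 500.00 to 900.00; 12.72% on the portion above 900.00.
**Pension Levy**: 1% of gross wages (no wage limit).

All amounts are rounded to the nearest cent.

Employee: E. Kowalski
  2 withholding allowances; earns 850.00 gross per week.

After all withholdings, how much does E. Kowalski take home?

811.72

Earnings Tax: taxable = 850.00 − 2×155.00 = 540.00
  26.00 + 9.46% × (540.00 − 500.00) = 26.00 + 9.46% × 40.00 = 29.78
Pension Levy: 1% × 850.00 = 8.50
Total withheld: 29.78 + 8.50 = 38.28
Net pay: 850.00 − 38.28 = 811.72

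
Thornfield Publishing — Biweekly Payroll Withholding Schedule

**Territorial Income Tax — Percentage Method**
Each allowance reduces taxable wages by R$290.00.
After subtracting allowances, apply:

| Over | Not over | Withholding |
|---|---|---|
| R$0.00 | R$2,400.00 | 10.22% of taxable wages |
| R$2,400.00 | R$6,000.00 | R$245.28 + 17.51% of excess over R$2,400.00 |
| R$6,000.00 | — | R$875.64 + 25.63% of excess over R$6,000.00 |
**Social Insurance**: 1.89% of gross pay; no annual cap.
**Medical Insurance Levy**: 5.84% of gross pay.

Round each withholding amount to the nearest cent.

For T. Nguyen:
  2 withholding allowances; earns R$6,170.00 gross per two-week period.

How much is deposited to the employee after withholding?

R$4,889.21

Territorial Income Tax: taxable = R$6,170.00 − 2×R$290.00 = R$5,590.00
  R$245.28 + 17.51% × (R$5,590.00 − R$2,400.00) = R$245.28 + 17.51% × R$3,190.00 = R$803.85
Social Insurance: 1.89% × R$6,170.00 = R$116.61
Medical Insurance Levy: 5.84% × R$6,170.00 = R$360.33
Total withheld: R$803.85 + R$116.61 + R$360.33 = R$1,280.79
Net pay: R$6,170.00 − R$1,280.79 = R$4,889.21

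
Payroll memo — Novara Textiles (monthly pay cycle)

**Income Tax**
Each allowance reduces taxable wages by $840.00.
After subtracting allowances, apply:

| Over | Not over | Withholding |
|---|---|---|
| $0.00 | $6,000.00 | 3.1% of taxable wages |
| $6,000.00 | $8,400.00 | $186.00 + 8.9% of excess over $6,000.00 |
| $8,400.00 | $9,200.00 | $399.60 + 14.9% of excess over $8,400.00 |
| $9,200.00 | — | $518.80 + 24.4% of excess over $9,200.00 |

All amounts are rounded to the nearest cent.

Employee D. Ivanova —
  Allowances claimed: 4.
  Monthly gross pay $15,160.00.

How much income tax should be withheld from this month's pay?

Income Tax: taxable = $15,160.00 − 4×$840.00 = $11,800.00
  $518.80 + 24.4% × ($11,800.00 − $9,200.00) = $518.80 + 24.4% × $2,600.00 = $1,153.20

$1,153.20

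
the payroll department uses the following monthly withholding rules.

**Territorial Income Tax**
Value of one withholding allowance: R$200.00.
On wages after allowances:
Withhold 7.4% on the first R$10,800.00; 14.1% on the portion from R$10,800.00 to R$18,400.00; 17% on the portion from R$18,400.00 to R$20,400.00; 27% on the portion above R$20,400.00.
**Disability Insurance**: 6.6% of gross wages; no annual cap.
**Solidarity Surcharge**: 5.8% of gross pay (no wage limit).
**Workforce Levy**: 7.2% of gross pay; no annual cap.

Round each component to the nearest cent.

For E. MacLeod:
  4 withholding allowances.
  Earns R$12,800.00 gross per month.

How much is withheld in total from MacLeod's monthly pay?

R$3,477.20

Territorial Income Tax: taxable = R$12,800.00 − 4×R$200.00 = R$12,000.00
  R$799.20 + 14.1% × (R$12,000.00 − R$10,800.00) = R$799.20 + 14.1% × R$1,200.00 = R$968.40
Disability Insurance: 6.6% × R$12,800.00 = R$844.80
Solidarity Surcharge: 5.8% × R$12,800.00 = R$742.40
Workforce Levy: 7.2% × R$12,800.00 = R$921.60
Total: R$968.40 + R$844.80 + R$742.40 + R$921.60 = R$3,477.20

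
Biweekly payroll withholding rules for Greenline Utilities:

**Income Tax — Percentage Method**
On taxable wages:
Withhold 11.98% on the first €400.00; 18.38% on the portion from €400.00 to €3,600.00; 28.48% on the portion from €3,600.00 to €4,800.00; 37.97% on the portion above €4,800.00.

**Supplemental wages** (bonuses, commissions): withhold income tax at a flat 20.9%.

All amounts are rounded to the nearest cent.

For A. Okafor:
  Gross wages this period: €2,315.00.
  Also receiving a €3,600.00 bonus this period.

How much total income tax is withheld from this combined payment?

Income Tax: taxable = €2,315.00
  €47.92 + 18.38% × (€2,315.00 − €400.00) = €47.92 + 18.38% × €1,915.00 = €399.90
Supplemental (20.9% flat on bonus): 20.9% × €3,600.00 = €752.40
Total income tax: €399.90 + €752.40 = €1,152.30

€1,152.30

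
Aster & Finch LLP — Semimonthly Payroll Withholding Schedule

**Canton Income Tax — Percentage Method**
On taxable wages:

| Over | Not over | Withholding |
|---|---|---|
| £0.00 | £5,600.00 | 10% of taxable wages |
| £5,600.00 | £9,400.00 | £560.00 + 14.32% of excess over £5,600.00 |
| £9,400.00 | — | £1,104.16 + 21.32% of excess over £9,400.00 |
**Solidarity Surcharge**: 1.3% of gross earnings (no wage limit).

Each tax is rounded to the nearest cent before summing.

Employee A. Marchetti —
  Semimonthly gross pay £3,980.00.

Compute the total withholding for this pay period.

£449.74

Canton Income Tax: taxable = £3,980.00
  10% × £3,980.00 = £398.00
Solidarity Surcharge: 1.3% × £3,980.00 = £51.74
Total: £398.00 + £51.74 = £449.74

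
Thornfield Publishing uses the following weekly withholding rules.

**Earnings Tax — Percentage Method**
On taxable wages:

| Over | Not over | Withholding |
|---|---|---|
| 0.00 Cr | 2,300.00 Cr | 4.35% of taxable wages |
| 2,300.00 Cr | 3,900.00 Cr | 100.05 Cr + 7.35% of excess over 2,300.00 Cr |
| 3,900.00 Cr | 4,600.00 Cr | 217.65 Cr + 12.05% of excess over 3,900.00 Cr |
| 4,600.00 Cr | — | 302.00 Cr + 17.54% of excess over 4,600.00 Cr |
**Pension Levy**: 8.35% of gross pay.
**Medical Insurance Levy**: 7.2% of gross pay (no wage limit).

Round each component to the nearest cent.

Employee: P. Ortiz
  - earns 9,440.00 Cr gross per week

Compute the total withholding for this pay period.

2,618.86 Cr

Earnings Tax: taxable = 9,440.00 Cr
  302.00 Cr + 17.54% × (9,440.00 Cr − 4,600.00 Cr) = 302.00 Cr + 17.54% × 4,840.00 Cr = 1,150.94 Cr
Pension Levy: 8.35% × 9,440.00 Cr = 788.24 Cr
Medical Insurance Levy: 7.2% × 9,440.00 Cr = 679.68 Cr
Total: 1,150.94 Cr + 788.24 Cr + 679.68 Cr = 2,618.86 Cr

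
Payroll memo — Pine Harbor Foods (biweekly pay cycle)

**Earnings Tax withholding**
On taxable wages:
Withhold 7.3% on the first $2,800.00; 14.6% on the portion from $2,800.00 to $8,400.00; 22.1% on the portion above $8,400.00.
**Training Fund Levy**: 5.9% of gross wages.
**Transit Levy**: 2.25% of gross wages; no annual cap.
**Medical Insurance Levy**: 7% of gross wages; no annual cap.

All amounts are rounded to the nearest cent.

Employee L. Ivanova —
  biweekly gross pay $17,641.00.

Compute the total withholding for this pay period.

Earnings Tax: taxable = $17,641.00
  $1,022.00 + 22.1% × ($17,641.00 − $8,400.00) = $1,022.00 + 22.1% × $9,241.00 = $3,064.26
Training Fund Levy: 5.9% × $17,641.00 = $1,040.82
Transit Levy: 2.25% × $17,641.00 = $396.92
Medical Insurance Levy: 7% × $17,641.00 = $1,234.87
Total: $3,064.26 + $1,040.82 + $396.92 + $1,234.87 = $5,736.87

$5,736.87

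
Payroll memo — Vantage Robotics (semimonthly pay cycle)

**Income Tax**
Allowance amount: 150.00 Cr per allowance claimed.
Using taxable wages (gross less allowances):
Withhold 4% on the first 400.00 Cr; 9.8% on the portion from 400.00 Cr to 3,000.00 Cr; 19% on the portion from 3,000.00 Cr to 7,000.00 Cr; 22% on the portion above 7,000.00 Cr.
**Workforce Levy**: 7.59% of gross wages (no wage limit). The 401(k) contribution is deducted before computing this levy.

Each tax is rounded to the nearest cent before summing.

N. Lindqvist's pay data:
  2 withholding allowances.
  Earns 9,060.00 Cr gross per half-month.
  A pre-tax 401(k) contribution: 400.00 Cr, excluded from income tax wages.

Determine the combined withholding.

Income Tax: taxable = 9,060.00 Cr − 400.00 Cr − 2×150.00 Cr = 8,360.00 Cr
  1,030.80 Cr + 22% × (8,360.00 Cr − 7,000.00 Cr) = 1,030.80 Cr + 22% × 1,360.00 Cr = 1,330.00 Cr
Workforce Levy: 7.59% × 8,660.00 Cr = 657.29 Cr
Total: 1,330.00 Cr + 657.29 Cr = 1,987.29 Cr

1,987.29 Cr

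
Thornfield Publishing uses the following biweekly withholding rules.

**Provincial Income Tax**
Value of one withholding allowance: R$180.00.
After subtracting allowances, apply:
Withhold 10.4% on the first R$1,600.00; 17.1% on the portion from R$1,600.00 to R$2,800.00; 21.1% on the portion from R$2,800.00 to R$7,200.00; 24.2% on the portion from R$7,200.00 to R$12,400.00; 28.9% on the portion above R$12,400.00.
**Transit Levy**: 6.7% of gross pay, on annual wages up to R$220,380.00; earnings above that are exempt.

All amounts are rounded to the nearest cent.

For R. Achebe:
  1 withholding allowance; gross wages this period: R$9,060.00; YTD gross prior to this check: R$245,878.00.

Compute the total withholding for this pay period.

R$1,706.56

Provincial Income Tax: taxable = R$9,060.00 − 1×R$180.00 = R$8,880.00
  R$1,300.00 + 24.2% × (R$8,880.00 − R$7,200.00) = R$1,300.00 + 24.2% × R$1,680.00 = R$1,706.56
Transit Levy: YTD R$245,878.00 ≥ cap R$220,380.00 → R$0.00
Total: R$1,706.56 + R$0.00 = R$1,706.56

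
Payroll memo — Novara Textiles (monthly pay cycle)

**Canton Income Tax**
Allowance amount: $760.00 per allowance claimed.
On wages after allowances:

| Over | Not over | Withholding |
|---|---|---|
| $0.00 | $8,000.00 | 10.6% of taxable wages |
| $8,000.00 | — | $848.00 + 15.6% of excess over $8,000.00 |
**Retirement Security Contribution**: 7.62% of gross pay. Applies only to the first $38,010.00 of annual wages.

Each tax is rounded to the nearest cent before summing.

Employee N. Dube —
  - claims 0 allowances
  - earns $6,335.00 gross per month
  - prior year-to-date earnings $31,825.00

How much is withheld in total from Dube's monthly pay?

Canton Income Tax: taxable = $6,335.00
  10.6% × $6,335.00 = $671.51
Retirement Security Contribution: cap $38,010.00 − YTD $31,825.00 = $6,185.00 subject; 7.62% × $6,185.00 = $471.30
Total: $671.51 + $471.30 = $1,142.81

$1,142.81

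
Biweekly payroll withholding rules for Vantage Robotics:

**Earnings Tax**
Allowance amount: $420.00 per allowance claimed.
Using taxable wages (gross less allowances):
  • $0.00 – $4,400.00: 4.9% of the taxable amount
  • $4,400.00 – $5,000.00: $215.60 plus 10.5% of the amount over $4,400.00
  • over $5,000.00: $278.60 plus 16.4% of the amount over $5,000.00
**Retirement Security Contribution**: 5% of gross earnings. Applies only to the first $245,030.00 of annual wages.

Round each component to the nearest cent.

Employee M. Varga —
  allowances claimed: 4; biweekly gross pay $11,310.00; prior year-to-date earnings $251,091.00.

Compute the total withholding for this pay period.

$1,037.92

Earnings Tax: taxable = $11,310.00 − 4×$420.00 = $9,630.00
  $278.60 + 16.4% × ($9,630.00 − $5,000.00) = $278.60 + 16.4% × $4,630.00 = $1,037.92
Retirement Security Contribution: YTD $251,091.00 ≥ cap $245,030.00 → $0.00
Total: $1,037.92 + $0.00 = $1,037.92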